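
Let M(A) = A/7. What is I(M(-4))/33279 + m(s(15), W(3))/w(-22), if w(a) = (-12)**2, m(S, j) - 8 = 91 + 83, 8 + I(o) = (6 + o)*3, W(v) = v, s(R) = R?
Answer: 7067633/5590872 ≈ 1.2641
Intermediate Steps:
M(A) = A/7 (M(A) = A*(1/7) = A/7)
I(o) = 10 + 3*o (I(o) = -8 + (6 + o)*3 = -8 + (18 + 3*o) = 10 + 3*o)
m(S, j) = 182 (m(S, j) = 8 + (91 + 83) = 8 + 174 = 182)
w(a) = 144
I(M(-4))/33279 + m(s(15), W(3))/w(-22) = (10 + 3*((1/7)*(-4)))/33279 + 182/144 = (10 + 3*(-4/7))*(1/33279) + 182*(1/144) = (10 - 12/7)*(1/33279) + 91/72 = (58/7)*(1/33279) + 91/72 = 58/232953 + 91/72 = 7067633/5590872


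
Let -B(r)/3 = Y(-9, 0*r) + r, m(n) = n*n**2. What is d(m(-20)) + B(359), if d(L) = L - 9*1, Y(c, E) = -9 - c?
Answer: -9086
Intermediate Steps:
m(n) = n**3
d(L) = -9 + L (d(L) = L - 9 = -9 + L)
B(r) = -3*r (B(r) = -3*((-9 - 1*(-9)) + r) = -3*((-9 + 9) + r) = -3*(0 + r) = -3*r)
d(m(-20)) + B(359) = (-9 + (-20)**3) - 3*359 = (-9 - 8000) - 1077 = -8009 - 1077 = -9086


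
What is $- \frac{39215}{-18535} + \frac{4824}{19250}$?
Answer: $\frac{7675469}{3243625} \approx 2.3663$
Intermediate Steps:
$- \frac{39215}{-18535} + \frac{4824}{19250} = \left(-39215\right) \left(- \frac{1}{18535}\right) + 4824 \cdot \frac{1}{19250} = \frac{713}{337} + \frac{2412}{9625} = \frac{7675469}{3243625}$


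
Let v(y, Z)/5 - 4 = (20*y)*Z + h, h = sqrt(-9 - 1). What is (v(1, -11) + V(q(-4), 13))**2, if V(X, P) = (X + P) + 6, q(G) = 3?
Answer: 1119114 - 10580*I*sqrt(10) ≈ 1.1191e+6 - 33457.0*I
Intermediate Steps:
h = I*sqrt(10) (h = sqrt(-10) = I*sqrt(10) ≈ 3.1623*I)
v(y, Z) = 20 + 5*I*sqrt(10) + 100*Z*y (v(y, Z) = 20 + 5*((20*y)*Z + I*sqrt(10)) = 20 + 5*(20*Z*y + I*sqrt(10)) = 20 + 5*(I*sqrt(10) + 20*Z*y) = 20 + (5*I*sqrt(10) + 100*Z*y) = 20 + 5*I*sqrt(10) + 100*Z*y)
V(X, P) = 6 + P + X (V(X, P) = (P + X) + 6 = 6 + P + X)
(v(1, -11) + V(q(-4), 13))**2 = ((20 + 5*I*sqrt(10) + 100*(-11)*1) + (6 + 13 + 3))**2 = ((20 + 5*I*sqrt(10) - 1100) + 22)**2 = ((-1080 + 5*I*sqrt(10)) + 22)**2 = (-1058 + 5*I*sqrt(10))**2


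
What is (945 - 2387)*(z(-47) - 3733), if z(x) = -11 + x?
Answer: 5466622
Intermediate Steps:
(945 - 2387)*(z(-47) - 3733) = (945 - 2387)*((-11 - 47) - 3733) = -1442*(-58 - 3733) = -1442*(-3791) = 5466622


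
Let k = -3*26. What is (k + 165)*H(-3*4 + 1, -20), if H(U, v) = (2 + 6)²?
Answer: 5568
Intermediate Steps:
H(U, v) = 64 (H(U, v) = 8² = 64)
k = -78
(k + 165)*H(-3*4 + 1, -20) = (-78 + 165)*64 = 87*64 = 5568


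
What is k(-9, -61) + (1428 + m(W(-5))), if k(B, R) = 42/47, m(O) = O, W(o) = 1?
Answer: 67205/47 ≈ 1429.9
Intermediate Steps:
k(B, R) = 42/47 (k(B, R) = 42*(1/47) = 42/47)
k(-9, -61) + (1428 + m(W(-5))) = 42/47 + (1428 + 1) = 42/47 + 1429 = 67205/47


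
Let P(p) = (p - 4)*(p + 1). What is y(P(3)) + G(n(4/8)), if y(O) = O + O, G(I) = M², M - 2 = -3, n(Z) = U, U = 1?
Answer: -7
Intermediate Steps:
n(Z) = 1
P(p) = (1 + p)*(-4 + p) (P(p) = (-4 + p)*(1 + p) = (1 + p)*(-4 + p))
M = -1 (M = 2 - 3 = -1)
G(I) = 1 (G(I) = (-1)² = 1)
y(O) = 2*O
y(P(3)) + G(n(4/8)) = 2*(-4 + 3² - 3*3) + 1 = 2*(-4 + 9 - 9) + 1 = 2*(-4) + 1 = -8 + 1 = -7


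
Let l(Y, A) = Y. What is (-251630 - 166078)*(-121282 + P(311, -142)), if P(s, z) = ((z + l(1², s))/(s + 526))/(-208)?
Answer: 81664663644131/1612 ≈ 5.0660e+10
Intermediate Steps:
P(s, z) = -(1 + z)/(208*(526 + s)) (P(s, z) = ((z + 1²)/(s + 526))/(-208) = ((z + 1)/(526 + s))*(-1/208) = ((1 + z)/(526 + s))*(-1/208) = -(1 + z)/(208*(526 + s)))
(-251630 - 166078)*(-121282 + P(311, -142)) = (-251630 - 166078)*(-121282 + (-1 - 1*(-142))/(208*(526 + 311))) = -417708*(-121282 + (1/208)*(-1 + 142)/837) = -417708*(-121282 + (1/208)*(1/837)*141) = -417708*(-121282 + 47/58032) = -417708*(-7038236977/58032) = 81664663644131/1612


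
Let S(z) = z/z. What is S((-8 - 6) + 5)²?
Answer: 1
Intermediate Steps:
S(z) = 1
S((-8 - 6) + 5)² = 1² = 1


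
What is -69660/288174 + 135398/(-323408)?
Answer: -5128898711/7766481416 ≈ -0.66039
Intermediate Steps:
-69660/288174 + 135398/(-323408) = -69660*1/288174 + 135398*(-1/323408) = -11610/48029 - 67699/161704 = -5128898711/7766481416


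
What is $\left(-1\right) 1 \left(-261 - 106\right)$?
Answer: $367$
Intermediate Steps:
$\left(-1\right) 1 \left(-261 - 106\right) = \left(-1\right) \left(-367\right) = 367$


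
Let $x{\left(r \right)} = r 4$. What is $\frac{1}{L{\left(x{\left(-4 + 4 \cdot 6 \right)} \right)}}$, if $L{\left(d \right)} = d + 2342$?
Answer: $\frac{1}{2422} \approx 0.00041288$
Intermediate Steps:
$x{\left(r \right)} = 4 r$
$L{\left(d \right)} = 2342 + d$
$\frac{1}{L{\left(x{\left(-4 + 4 \cdot 6 \right)} \right)}} = \frac{1}{2342 + 4 \left(-4 + 4 \cdot 6\right)} = \frac{1}{2342 + 4 \left(-4 + 24\right)} = \frac{1}{2342 + 4 \cdot 20} = \frac{1}{2342 + 80} = \frac{1}{2422}$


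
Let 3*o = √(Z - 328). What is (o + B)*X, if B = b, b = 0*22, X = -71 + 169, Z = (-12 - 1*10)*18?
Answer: 196*I*√181/3 ≈ 878.97*I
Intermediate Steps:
Z = -396 (Z = (-12 - 10)*18 = -22*18 = -396)
X = 98
b = 0
B = 0
o = 2*I*√181/3 (o = √(-396 - 328)/3 = √(-724)/3 = (2*I*√181)/3 = 2*I*√181/3 ≈ 8.9691*I)
(o + B)*X = (2*I*√181/3 + 0)*98 = (2*I*√181/3)*98 = 196*I*√181/3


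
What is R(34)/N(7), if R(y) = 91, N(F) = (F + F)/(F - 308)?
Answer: -3913/2 ≈ -1956.5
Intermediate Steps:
N(F) = 2*F/(-308 + F) (N(F) = (2*F)/(-308 + F) = 2*F/(-308 + F))
R(34)/N(7) = 91/((2*7/(-308 + 7))) = 91/((2*7/(-301))) = 91/((2*7*(-1/301))) = 91/(-2/43) = 91*(-43/2) = -3913/2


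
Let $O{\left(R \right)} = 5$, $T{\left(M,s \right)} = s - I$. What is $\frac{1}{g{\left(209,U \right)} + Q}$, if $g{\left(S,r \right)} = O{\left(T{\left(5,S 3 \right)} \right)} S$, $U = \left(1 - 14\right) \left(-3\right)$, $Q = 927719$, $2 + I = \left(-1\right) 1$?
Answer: $\frac{1}{928764} \approx 1.0767 \cdot 10^{-6}$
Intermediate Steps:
$I = -3$ ($I = -2 - 1 = -3$)
$U = 39$ ($U = \left(-13\right) \left(-3\right) = 39$)
$T{\left(M,s \right)} = 3 + s$ ($T{\left(M,s \right)} = s - -3 = s + 3 = 3 + s$)
$g{\left(S,r \right)} = 5 S$
$\frac{1}{g{\left(209,U \right)} + Q} = \frac{1}{5 \cdot 209 + 927719} = \frac{1}{1045 + 927719} = \frac{1}{928764}$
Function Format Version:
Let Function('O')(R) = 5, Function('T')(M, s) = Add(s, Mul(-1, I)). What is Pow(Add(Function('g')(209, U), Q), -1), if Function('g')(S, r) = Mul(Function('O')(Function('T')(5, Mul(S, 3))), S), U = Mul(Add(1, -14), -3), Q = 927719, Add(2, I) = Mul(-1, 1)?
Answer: Rational(1, 928764) ≈ 1.0767e-6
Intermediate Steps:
I = -3 (I = Add(-2, Mul(-1, 1)) = Add(-2, -1) = -3)
U = 39 (U = Mul(-13, -3) = 39)
Function('T')(M, s) = Add(3, s) (Function('T')(M, s) = Add(s, Mul(-1, -3)) = Add(s, 3) = Add(3, s))
Function('g')(S, r) = Mul(5, S)
Pow(Add(Function('g')(209, U), Q), -1) = Pow(Add(Mul(5, 209), 927719), -1) = Pow(Add(1045, 927719), -1) = Pow(928764, -1) = Rational(1, 928764)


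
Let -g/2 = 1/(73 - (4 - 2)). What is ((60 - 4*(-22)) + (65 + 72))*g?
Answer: -570/71 ≈ -8.0282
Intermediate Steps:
g = -2/71 (g = -2/(73 - (4 - 2)) = -2/(73 - 2) = -2/71 ≈ -0.028169)
((60 - 4*(-22)) + (65 + 72))*g = ((60 - 4*(-22)) + (65 + 72))*(-2/71) = ((60 + 88) + 137)*(-2/71) = (148 + 137)*(-2/71) = 285*(-2/71) = -570/71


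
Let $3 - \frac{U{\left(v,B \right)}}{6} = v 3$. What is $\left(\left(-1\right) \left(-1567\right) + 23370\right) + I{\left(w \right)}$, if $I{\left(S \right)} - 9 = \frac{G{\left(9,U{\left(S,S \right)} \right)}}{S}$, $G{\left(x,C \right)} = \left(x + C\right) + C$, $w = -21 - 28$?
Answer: $\frac{1220545}{49} \approx 24909.0$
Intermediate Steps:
$U{\left(v,B \right)} = 18 - 18 v$ ($U{\left(v,B \right)} = 18 - 6 v 3 = 18 - 6 \cdot 3 v = 18 - 18 v$)
$w = -49$
$G{\left(x,C \right)} = x + 2 C$ ($G{\left(x,C \right)} = \left(C + x\right) + C = x + 2 C$)
$I{\left(S \right)} = 9 + \frac{45 - 36 S}{S}$ ($I{\left(S \right)} = 9 + \frac{9 + 2 \left(18 - 18 S\right)}{S} = 9 + \frac{9 - \left(-36 + 36 S\right)}{S} = 9 + \frac{45 - 36 S}{S}$)
$\left(\left(-1\right) \left(-1567\right) + 23370\right) + I{\left(w \right)} = \left(\left(-1\right) \left(-1567\right) + 23370\right) - \left(27 - \frac{45}{-49}\right) = \left(1567 + 23370\right) + \left(-27 + 45 \left(- \frac{1}{49}\right)\right) = 24937 - \frac{1368}{49} = \frac{1220545}{49}$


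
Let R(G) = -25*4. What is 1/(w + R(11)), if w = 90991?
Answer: 1/90891 ≈ 1.1002e-5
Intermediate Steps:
R(G) = -100
1/(w + R(11)) = 1/(90991 - 100) = 1/90891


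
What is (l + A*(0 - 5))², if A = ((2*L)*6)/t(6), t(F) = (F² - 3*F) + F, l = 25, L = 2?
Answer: 400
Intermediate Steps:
t(F) = F² - 2*F
A = 1 (A = ((2*2)*6)/((6*(-2 + 6))) = (4*6)/((6*4)) = 24/24 = 24*(1/24) = 1)
(l + A*(0 - 5))² = (25 + 1*(0 - 5))² = (25 + 1*(-5))² = (25 - 5)² = 20² = 400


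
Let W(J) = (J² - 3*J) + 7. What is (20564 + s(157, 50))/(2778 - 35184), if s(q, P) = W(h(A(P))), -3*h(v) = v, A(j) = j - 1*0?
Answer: -17099/26514 ≈ -0.64490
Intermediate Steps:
A(j) = j (A(j) = j + 0 = j)
h(v) = -v/3
W(J) = 7 + J² - 3*J
s(q, P) = 7 + P + P²/9 (s(q, P) = 7 + (-P/3)² - (-1)*P = 7 + P²/9 + P = 7 + P + P²/9)
(20564 + s(157, 50))/(2778 - 35184) = (20564 + (7 + 50 + (⅑)*50²))/(2778 - 35184) = (20564 + (7 + 50 + (⅑)*2500))/(-32406) = (20564 + (7 + 50 + 2500/9))*(-1/32406) = (20564 + 3013/9)*(-1/32406) = (188089/9)*(-1/32406) = -17099/26514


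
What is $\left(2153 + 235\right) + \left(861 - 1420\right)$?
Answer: $1829$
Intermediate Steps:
$\left(2153 + 235\right) + \left(861 - 1420\right) = 2388 - 559 = 1829$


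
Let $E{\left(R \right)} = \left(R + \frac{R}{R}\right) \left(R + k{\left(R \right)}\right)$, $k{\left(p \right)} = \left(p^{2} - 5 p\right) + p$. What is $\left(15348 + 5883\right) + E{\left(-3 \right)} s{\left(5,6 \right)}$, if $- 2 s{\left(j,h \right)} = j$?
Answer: $21321$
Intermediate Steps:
$k{\left(p \right)} = p^{2} - 4 p$
$s{\left(j,h \right)} = - \frac{j}{2}$
$E{\left(R \right)} = \left(1 + R\right) \left(R + R \left(-4 + R\right)\right)$ ($E{\left(R \right)} = \left(R + \frac{R}{R}\right) \left(R + R \left(-4 + R\right)\right) = \left(R + 1\right) \left(R + R \left(-4 + R\right)\right) = \left(1 + R\right) \left(R + R \left(-4 + R\right)\right)$)
$\left(15348 + 5883\right) + E{\left(-3 \right)} s{\left(5,6 \right)} = \left(15348 + 5883\right) + - 3 \left(-3 + \left(-3\right)^{2} - -6\right) \left(\left(- \frac{1}{2}\right) 5\right) = 21231 + - 3 \left(-3 + 9 + 6\right) \left(- \frac{5}{2}\right) = 21231 + \left(-3\right) 12 \left(- \frac{5}{2}\right) = 21231 - -90 = 21231 + 90 = 21321$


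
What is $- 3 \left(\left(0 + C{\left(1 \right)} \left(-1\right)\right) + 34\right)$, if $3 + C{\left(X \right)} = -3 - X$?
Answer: $-123$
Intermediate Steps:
$C{\left(X \right)} = -6 - X$ ($C{\left(X \right)} = -3 - \left(3 + X\right) = -6 - X$)
$- 3 \left(\left(0 + C{\left(1 \right)} \left(-1\right)\right) + 34\right) = - 3 \left(\left(0 + \left(-6 - 1\right) \left(-1\right)\right) + 34\right) = - 3 \left(\left(0 - -7\right) + 34\right) = - 3 \left(\left(0 + 7\right) + 34\right) = - 3 \left(7 + 34\right) = \left(-3\right) 41 = -123$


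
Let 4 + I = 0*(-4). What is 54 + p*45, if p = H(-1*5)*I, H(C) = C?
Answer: 954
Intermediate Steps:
I = -4 (I = -4 + 0*(-4) = -4 + 0 = -4)
p = 20 (p = -1*5*(-4) = -5*(-4) = 20)
54 + p*45 = 54 + 20*45 = 54 + 900 = 954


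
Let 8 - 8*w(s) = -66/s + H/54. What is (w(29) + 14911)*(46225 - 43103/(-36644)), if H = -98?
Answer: 158231658900787913/229538016 ≈ 6.8935e+8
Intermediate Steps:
w(s) = 265/216 + 33/(4*s) (w(s) = 1 - (-66/s - 98/54)/8 = 1 - (-66/s - 98*1/54)/8 = 1 - (-66/s - 49/27)/8 = 1 - (-49/27 - 66/s)/8 = 1 + (49/216 + 33/(4*s)) = 265/216 + 33/(4*s))
(w(29) + 14911)*(46225 - 43103/(-36644)) = ((1/216)*(1782 + 265*29)/29 + 14911)*(46225 - 43103/(-36644)) = ((1/216)*(1/29)*(1782 + 7685) + 14911)*(46225 - 43103*(-1/36644)) = ((1/216)*(1/29)*9467 + 14911)*(46225 + 43103/36644) = (9467/6264 + 14911)*(1693912003/36644) = (93411971/6264)*(1693912003/36644) = 158231658900787913/229538016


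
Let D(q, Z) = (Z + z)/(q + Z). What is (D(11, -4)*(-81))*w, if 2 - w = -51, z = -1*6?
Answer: 42930/7 ≈ 6132.9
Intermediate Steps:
z = -6
D(q, Z) = (-6 + Z)/(Z + q) (D(q, Z) = (Z - 6)/(q + Z) = (-6 + Z)/(Z + q))
w = 53 (w = 2 - 1*(-51) = 2 + 51 = 53)
(D(11, -4)*(-81))*w = (((-6 - 4)/(-4 + 11))*(-81))*53 = ((-10/7)*(-81))*53 = (((⅐)*(-10))*(-81))*53 = -10/7*(-81)*53 = (810/7)*53 = 42930/7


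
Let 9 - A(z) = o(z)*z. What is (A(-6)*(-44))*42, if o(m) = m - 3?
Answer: 83160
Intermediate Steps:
o(m) = -3 + m
A(z) = 9 - z*(-3 + z) (A(z) = 9 - (-3 + z)*z = 9 - z*(-3 + z))
(A(-6)*(-44))*42 = ((9 - 1*(-6)*(-3 - 6))*(-44))*42 = ((9 - 1*(-6)*(-9))*(-44))*42 = ((9 - 54)*(-44))*42 = -45*(-44)*42 = 1980*42 = 83160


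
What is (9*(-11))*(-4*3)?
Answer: 1188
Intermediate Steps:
(9*(-11))*(-4*3) = -99*(-12) = 1188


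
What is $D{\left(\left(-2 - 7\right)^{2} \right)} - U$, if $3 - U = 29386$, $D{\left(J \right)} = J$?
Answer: $29464$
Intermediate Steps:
$U = -29383$ ($U = 3 - 29386 = -29383$)
$D{\left(\left(-2 - 7\right)^{2} \right)} - U = \left(-2 - 7\right)^{2} - -29383 = \left(-9\right)^{2} + 29383 = 81 + 29383 = 29464$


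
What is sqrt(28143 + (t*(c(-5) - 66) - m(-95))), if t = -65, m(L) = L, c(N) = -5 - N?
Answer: 4*sqrt(2033) ≈ 180.36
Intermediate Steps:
sqrt(28143 + (t*(c(-5) - 66) - m(-95))) = sqrt(28143 + (-65*((-5 - 1*(-5)) - 66) - 1*(-95))) = sqrt(28143 + (-65*((-5 + 5) - 66) + 95)) = sqrt(28143 + (-65*(0 - 66) + 95)) = sqrt(28143 + (-65*(-66) + 95)) = sqrt(28143 + (4290 + 95)) = sqrt(28143 + 4385) = sqrt(32528) = 4*sqrt(2033)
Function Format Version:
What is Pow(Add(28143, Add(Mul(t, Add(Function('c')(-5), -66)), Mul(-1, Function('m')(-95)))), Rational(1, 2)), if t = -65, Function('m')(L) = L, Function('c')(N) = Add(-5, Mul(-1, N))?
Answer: Mul(4, Pow(2033, Rational(1, 2))) ≈ 180.36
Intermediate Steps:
Pow(Add(28143, Add(Mul(t, Add(Function('c')(-5), -66)), Mul(-1, Function('m')(-95)))), Rational(1, 2)) = Pow(Add(28143, Add(Mul(-65, Add(Add(-5, Mul(-1, -5)), -66)), Mul(-1, -95))), Rational(1, 2)) = Pow(Add(28143, Add(Mul(-65, Add(Add(-5, 5), -66)), 95)), Rational(1, 2)) = Pow(Add(28143, Add(Mul(-65, Add(0, -66)), 95)), Rational(1, 2)) = Pow(Add(28143, Add(Mul(-65, -66), 95)), Rational(1, 2)) = Pow(Add(28143, Add(4290, 95)), Rational(1, 2)) = Pow(Add(28143, 4385), Rational(1, 2)) = Pow(32528, Rational(1, 2)) = Mul(4, Pow(2033, Rational(1, 2)))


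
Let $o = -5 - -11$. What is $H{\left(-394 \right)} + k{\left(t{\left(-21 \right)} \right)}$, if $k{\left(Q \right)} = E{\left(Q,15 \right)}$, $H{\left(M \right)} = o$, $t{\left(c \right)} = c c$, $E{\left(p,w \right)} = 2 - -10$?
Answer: $18$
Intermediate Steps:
$E{\left(p,w \right)} = 12$ ($E{\left(p,w \right)} = 2 + 10 = 12$)
$t{\left(c \right)} = c^{2}$
$o = 6$ ($o = -5 + 11 = 6$)
$H{\left(M \right)} = 6$
$k{\left(Q \right)} = 12$
$H{\left(-394 \right)} + k{\left(t{\left(-21 \right)} \right)} = 6 + 12 = 18$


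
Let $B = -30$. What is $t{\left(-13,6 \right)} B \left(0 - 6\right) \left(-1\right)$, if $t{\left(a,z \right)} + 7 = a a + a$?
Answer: $-26820$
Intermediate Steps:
$t{\left(a,z \right)} = -7 + a + a^{2}$ ($t{\left(a,z \right)} = -7 + \left(a a + a\right) = -7 + \left(a^{2} + a\right) = -7 + \left(a + a^{2}\right) = -7 + a + a^{2}$)
$t{\left(-13,6 \right)} B \left(0 - 6\right) \left(-1\right) = \left(-7 - 13 + \left(-13\right)^{2}\right) \left(-30\right) \left(0 - 6\right) \left(-1\right) = \left(-7 - 13 + 169\right) \left(-30\right) \left(\left(-6\right) \left(-1\right)\right) = 149 \left(-30\right) 6 = \left(-4470\right) 6 = -26820$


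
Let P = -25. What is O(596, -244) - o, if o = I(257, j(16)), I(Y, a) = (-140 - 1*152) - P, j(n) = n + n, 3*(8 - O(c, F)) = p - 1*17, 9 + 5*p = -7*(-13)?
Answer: 1376/5 ≈ 275.20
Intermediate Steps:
p = 82/5 (p = -9/5 + (-7*(-13))/5 = -9/5 + (⅕)*91 = -9/5 + 91/5 = 82/5 ≈ 16.400)
O(c, F) = 41/5 (O(c, F) = 8 - (82/5 - 1*17)/3 = 8 - (82/5 - 17)/3 = 8 - ⅓*(-⅗) = 8 + ⅕ = 41/5)
j(n) = 2*n
I(Y, a) = -267 (I(Y, a) = (-140 - 1*152) - 1*(-25) = (-140 - 152) + 25 = -292 + 25 = -267)
o = -267
O(596, -244) - o = 41/5 - 1*(-267) = 41/5 + 267 = 1376/5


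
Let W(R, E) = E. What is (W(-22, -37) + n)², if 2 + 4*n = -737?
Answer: 786769/16 ≈ 49173.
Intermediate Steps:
n = -739/4 (n = -½ + (¼)*(-737) = -½ - 737/4 = -739/4 ≈ -184.75)
(W(-22, -37) + n)² = (-37 - 739/4)² = (-887/4)² = 786769/16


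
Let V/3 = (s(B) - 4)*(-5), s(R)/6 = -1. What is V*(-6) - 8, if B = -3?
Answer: -908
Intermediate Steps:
s(R) = -6 (s(R) = 6*(-1) = -6)
V = 150 (V = 3*((-6 - 4)*(-5)) = 3*(-10*(-5)) = 3*50 = 150)
V*(-6) - 8 = 150*(-6) - 8 = -900 - 8 = -908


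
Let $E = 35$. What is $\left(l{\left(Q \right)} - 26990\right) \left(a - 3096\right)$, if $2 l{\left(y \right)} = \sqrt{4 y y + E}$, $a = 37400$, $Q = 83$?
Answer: $-925864960 + 17152 \sqrt{27591} \approx -9.2302 \cdot 10^{8}$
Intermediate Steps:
$l{\left(y \right)} = \frac{\sqrt{35 + 4 y^{2}}}{2}$ ($l{\left(y \right)} = \frac{\sqrt{4 y y + 35}}{2} = \frac{\sqrt{4 y^{2} + 35}}{2} = \frac{\sqrt{35 + 4 y^{2}}}{2}$)
$\left(l{\left(Q \right)} - 26990\right) \left(a - 3096\right) = \left(\frac{\sqrt{35 + 4 \cdot 83^{2}}}{2} - 26990\right) \left(37400 - 3096\right) = \left(\frac{\sqrt{35 + 4 \cdot 6889}}{2} - 26990\right) \left(37400 - 3096\right) = \left(\frac{\sqrt{35 + 27556}}{2} - 26990\right) 34304 = \left(\frac{\sqrt{27591}}{2} - 26990\right) 34304 = \left(-26990 + \frac{\sqrt{27591}}{2}\right) 34304 = -925864960 + 17152 \sqrt{27591}$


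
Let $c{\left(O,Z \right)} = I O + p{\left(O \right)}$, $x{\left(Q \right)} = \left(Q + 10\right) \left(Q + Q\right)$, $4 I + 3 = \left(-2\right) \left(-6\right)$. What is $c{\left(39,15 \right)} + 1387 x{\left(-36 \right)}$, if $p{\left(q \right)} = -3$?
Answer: $\frac{10386195}{4} \approx 2.5965 \cdot 10^{6}$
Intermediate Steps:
$I = \frac{9}{4}$ ($I = - \frac{3}{4} + \frac{\left(-2\right) \left(-6\right)}{4} = - \frac{3}{4} + \frac{1}{4} \cdot 12 = - \frac{3}{4} + 3 = \frac{9}{4} \approx 2.25$)
$x{\left(Q \right)} = 2 Q \left(10 + Q\right)$ ($x{\left(Q \right)} = \left(10 + Q\right) 2 Q = 2 Q \left(10 + Q\right)$)
$c{\left(O,Z \right)} = -3 + \frac{9 O}{4}$ ($c{\left(O,Z \right)} = \frac{9 O}{4} - 3 = -3 + \frac{9 O}{4}$)
$c{\left(39,15 \right)} + 1387 x{\left(-36 \right)} = \left(-3 + \frac{9}{4} \cdot 39\right) + 1387 \cdot 2 \left(-36\right) \left(10 - 36\right) = \left(-3 + \frac{351}{4}\right) + 1387 \cdot 2 \left(-36\right) \left(-26\right) = \frac{339}{4} + 1387 \cdot 1872 = \frac{339}{4} + 2596464 = \frac{10386195}{4}$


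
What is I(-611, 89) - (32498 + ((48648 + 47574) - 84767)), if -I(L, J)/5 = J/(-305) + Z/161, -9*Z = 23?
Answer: -168905467/3843 ≈ -43951.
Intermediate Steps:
Z = -23/9 (Z = -1/9*23 = -23/9 ≈ -2.5556)
I(L, J) = 5/63 + J/61 (I(L, J) = -5*(J/(-305) - 23/9/161) = -5*(J*(-1/305) - 23/9*1/161) = -5*(-J/305 - 1/63) = -5*(-1/63 - J/305) = 5/63 + J/61)
I(-611, 89) - (32498 + ((48648 + 47574) - 84767)) = (5/63 + (1/61)*89) - (32498 + ((48648 + 47574) - 84767)) = (5/63 + 89/61) - (32498 + (96222 - 84767)) = 5912/3843 - (32498 + 11455) = 5912/3843 - 1*43953 = 5912/3843 - 43953 = -168905467/3843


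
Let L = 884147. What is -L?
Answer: -884147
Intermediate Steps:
-L = -1*884147 = -884147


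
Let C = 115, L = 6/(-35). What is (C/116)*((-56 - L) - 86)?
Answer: -28543/203 ≈ -140.61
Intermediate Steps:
L = -6/35 (L = 6*(-1/35) = -6/35 ≈ -0.17143)
(C/116)*((-56 - L) - 86) = (115/116)*((-56 - 1*(-6/35)) - 86) = (115*(1/116))*((-56 + 6/35) - 86) = 115*(-1954/35 - 86)/116 = (115/116)*(-4964/35) = -28543/203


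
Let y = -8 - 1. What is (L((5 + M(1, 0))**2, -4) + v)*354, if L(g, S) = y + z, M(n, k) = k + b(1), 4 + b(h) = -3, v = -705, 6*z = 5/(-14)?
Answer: -3538879/14 ≈ -2.5278e+5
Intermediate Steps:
y = -9
z = -5/84 (z = (5/(-14))/6 = (5*(-1/14))/6 = (1/6)*(-5/14) = -5/84 ≈ -0.059524)
b(h) = -7 (b(h) = -4 - 3 = -7)
M(n, k) = -7 + k (M(n, k) = k - 7 = -7 + k)
L(g, S) = -761/84 (L(g, S) = -9 - 5/84 = -761/84)
(L((5 + M(1, 0))**2, -4) + v)*354 = (-761/84 - 705)*354 = -59981/84*354 = -3538879/14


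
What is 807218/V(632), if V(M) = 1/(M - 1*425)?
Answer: 167094126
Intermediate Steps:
V(M) = 1/(-425 + M) (V(M) = 1/(M - 425) = 1/(-425 + M))
807218/V(632) = 807218/(1/(-425 + 632)) = 807218/(1/207) = 807218*207 = 167094126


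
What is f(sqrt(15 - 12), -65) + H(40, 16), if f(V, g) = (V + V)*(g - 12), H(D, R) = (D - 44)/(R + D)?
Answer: -1/14 - 154*sqrt(3) ≈ -266.81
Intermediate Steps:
H(D, R) = (-44 + D)/(D + R)
f(V, g) = 2*V*(-12 + g) (f(V, g) = (2*V)*(-12 + g) = 2*V*(-12 + g))
f(sqrt(15 - 12), -65) + H(40, 16) = 2*sqrt(15 - 12)*(-12 - 65) + (-44 + 40)/(40 + 16) = 2*sqrt(3)*(-77) - 4/56 = -154*sqrt(3) + (1/56)*(-4) = -154*sqrt(3) - 1/14 = -1/14 - 154*sqrt(3)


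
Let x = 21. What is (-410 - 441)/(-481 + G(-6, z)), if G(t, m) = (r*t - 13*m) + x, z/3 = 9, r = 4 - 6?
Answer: 851/799 ≈ 1.0651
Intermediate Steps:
r = -2
z = 27 (z = 3*9 = 27)
G(t, m) = 21 - 13*m - 2*t (G(t, m) = (-2*t - 13*m) + 21 = (-13*m - 2*t) + 21 = 21 - 13*m - 2*t)
(-410 - 441)/(-481 + G(-6, z)) = (-410 - 441)/(-481 + (21 - 13*27 - 2*(-6))) = -851/(-481 + (21 - 351 + 12)) = -851/(-481 - 318) = -851/(-799) = -851*(-1/799) = 851/799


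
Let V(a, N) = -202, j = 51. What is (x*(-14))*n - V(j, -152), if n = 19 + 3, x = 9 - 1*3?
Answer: -1646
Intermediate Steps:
x = 6 (x = 9 - 3 = 6)
n = 22
(x*(-14))*n - V(j, -152) = (6*(-14))*22 - 1*(-202) = -84*22 + 202 = -1848 + 202 = -1646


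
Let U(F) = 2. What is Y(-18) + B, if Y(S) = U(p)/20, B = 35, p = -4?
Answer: 351/10 ≈ 35.100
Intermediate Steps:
Y(S) = ⅒ (Y(S) = 2/20 = 2*(1/20) = ⅒)
Y(-18) + B = ⅒ + 35 = 351/10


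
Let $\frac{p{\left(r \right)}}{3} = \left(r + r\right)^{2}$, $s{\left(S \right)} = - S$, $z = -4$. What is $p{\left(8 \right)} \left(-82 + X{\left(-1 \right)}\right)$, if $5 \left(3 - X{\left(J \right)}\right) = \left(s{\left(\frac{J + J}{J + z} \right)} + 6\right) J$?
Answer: $- \frac{1495296}{25} \approx -59812.0$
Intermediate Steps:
$p{\left(r \right)} = 12 r^{2}$ ($p{\left(r \right)} = 3 \left(r + r\right)^{2} = 3 \left(2 r\right)^{2} = 3 \cdot 4 r^{2} = 12 r^{2}$)
$X{\left(J \right)} = 3 - \frac{J \left(6 - \frac{2 J}{-4 + J}\right)}{5}$ ($X{\left(J \right)} = 3 - \frac{\left(- \frac{J + J}{J - 4} + 6\right) J}{5} = 3 - \frac{\left(- \frac{2 J}{-4 + J} + 6\right) J}{5} = 3 - \frac{\left(6 - \frac{2 J}{-4 + J}\right) J}{5} = 3 - \frac{J \left(6 - \frac{2 J}{-4 + J}\right)}{5}$)
$p{\left(8 \right)} \left(-82 + X{\left(-1 \right)}\right) = 12 \cdot 8^{2} \left(-82 + \frac{-60 - 4 \left(-1\right)^{2} + 39 \left(-1\right)}{5 \left(-4 - 1\right)}\right) = 12 \cdot 64 \left(-82 + \frac{-60 - 4 - 39}{5 \left(-5\right)}\right) = 768 \left(-82 + \frac{1}{5} \left(- \frac{1}{5}\right) \left(-60 - 4 - 39\right)\right) = 768 \left(-82 + \frac{1}{5} \left(- \frac{1}{5}\right) \left(-103\right)\right) = 768 \left(-82 + \frac{103}{25}\right) = 768 \left(- \frac{1947}{25}\right) = - \frac{1495296}{25}$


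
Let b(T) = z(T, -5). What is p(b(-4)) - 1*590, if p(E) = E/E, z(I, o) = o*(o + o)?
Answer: -589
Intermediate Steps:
z(I, o) = 2*o² (z(I, o) = o*(2*o) = 2*o²)
b(T) = 50 (b(T) = 2*(-5)² = 2*25 = 50)
p(E) = 1
p(b(-4)) - 1*590 = 1 - 1*590 = 1 - 590 = -589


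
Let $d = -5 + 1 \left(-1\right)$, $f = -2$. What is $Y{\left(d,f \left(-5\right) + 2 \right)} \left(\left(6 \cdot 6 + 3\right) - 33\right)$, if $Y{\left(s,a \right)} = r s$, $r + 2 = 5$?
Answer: $-108$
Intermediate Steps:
$r = 3$ ($r = -2 + 5 = 3$)
$d = -6$ ($d = -5 - 1 = -6$)
$Y{\left(s,a \right)} = 3 s$
$Y{\left(d,f \left(-5\right) + 2 \right)} \left(\left(6 \cdot 6 + 3\right) - 33\right) = 3 \left(-6\right) \left(\left(6 \cdot 6 + 3\right) - 33\right) = - 18 \left(\left(36 + 3\right) - 33\right) = - 18 \left(39 - 33\right) = \left(-18\right) 6 = -108$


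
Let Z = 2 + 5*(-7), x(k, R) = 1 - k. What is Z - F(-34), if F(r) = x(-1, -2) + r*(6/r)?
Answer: -41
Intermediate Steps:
Z = -33 (Z = 2 - 35 = -33)
F(r) = 8 (F(r) = (1 - 1*(-1)) + r*(6/r) = (1 + 1) + 6 = 2 + 6 = 8)
Z - F(-34) = -33 - 1*8 = -33 - 8 = -41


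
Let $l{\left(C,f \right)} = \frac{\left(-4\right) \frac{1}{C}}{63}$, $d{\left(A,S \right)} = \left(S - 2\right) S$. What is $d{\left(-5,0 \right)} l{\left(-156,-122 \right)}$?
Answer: $0$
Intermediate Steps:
$d{\left(A,S \right)} = S \left(-2 + S\right)$ ($d{\left(A,S \right)} = \left(-2 + S\right) S = S \left(-2 + S\right)$)
$l{\left(C,f \right)} = - \frac{4}{63 C}$ ($l{\left(C,f \right)} = - \frac{4}{C} \frac{1}{63} = - \frac{4}{63 C}$)
$d{\left(-5,0 \right)} l{\left(-156,-122 \right)} = 0 \left(-2 + 0\right) \left(- \frac{4}{63 \left(-156\right)}\right) = 0 \left(-2\right) \left(\left(- \frac{4}{63}\right) \left(- \frac{1}{156}\right)\right) = 0 \cdot \frac{1}{2457} = 0$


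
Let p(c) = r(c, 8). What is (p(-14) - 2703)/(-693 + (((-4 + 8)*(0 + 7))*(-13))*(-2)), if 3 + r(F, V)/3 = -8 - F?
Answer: -2694/35 ≈ -76.971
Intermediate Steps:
r(F, V) = -33 - 3*F (r(F, V) = -9 + 3*(-8 - F) = -9 + (-24 - 3*F) = -33 - 3*F)
p(c) = -33 - 3*c
(p(-14) - 2703)/(-693 + (((-4 + 8)*(0 + 7))*(-13))*(-2)) = ((-33 - 3*(-14)) - 2703)/(-693 + (((-4 + 8)*(0 + 7))*(-13))*(-2)) = ((-33 + 42) - 2703)/(-693 + ((4*7)*(-13))*(-2)) = (9 - 2703)/(-693 + (28*(-13))*(-2)) = -2694/(-693 - 364*(-2)) = -2694/(-693 + 728) = -2694/35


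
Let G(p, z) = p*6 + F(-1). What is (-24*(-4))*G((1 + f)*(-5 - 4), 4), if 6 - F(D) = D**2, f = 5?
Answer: -30624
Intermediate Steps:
F(D) = 6 - D**2
G(p, z) = 5 + 6*p (G(p, z) = p*6 + (6 - 1*(-1)**2) = 6*p + (6 - 1*1) = 6*p + (6 - 1) = 6*p + 5 = 5 + 6*p)
(-24*(-4))*G((1 + f)*(-5 - 4), 4) = (-24*(-4))*(5 + 6*((1 + 5)*(-5 - 4))) = 96*(5 + 6*(6*(-9))) = 96*(5 + 6*(-54)) = 96*(5 - 324) = 96*(-319) = -30624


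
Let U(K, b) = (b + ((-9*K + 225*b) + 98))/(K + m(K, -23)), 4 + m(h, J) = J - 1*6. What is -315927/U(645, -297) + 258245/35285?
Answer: 1368213610489/513954253 ≈ 2662.1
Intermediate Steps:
m(h, J) = -10 + J (m(h, J) = -4 + (J - 1*6) = -4 + (J - 6) = -4 + (-6 + J) = -10 + J)
U(K, b) = (98 - 9*K + 226*b)/(-33 + K) (U(K, b) = (b + ((-9*K + 225*b) + 98))/(K + (-10 - 23)) = (b + (98 - 9*K + 225*b))/(K - 33) = (98 - 9*K + 226*b)/(-33 + K))
-315927/U(645, -297) + 258245/35285 = -315927*(-33 + 645)/(98 - 9*645 + 226*(-297)) + 258245/35285 = -315927*612/(98 - 5805 - 67122) + 258245*(1/35285) = -315927/((1/612)*(-72829)) + 51649/7057 = -315927/(-72829/612) + 51649/7057 = -315927*(-612/72829) + 51649/7057 = 193347324/72829 + 51649/7057 = 1368213610489/513954253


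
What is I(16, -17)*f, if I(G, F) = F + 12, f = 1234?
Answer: -6170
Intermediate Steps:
I(G, F) = 12 + F
I(16, -17)*f = (12 - 17)*1234 = -5*1234 = -6170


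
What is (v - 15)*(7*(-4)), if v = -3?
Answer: 504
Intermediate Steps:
(v - 15)*(7*(-4)) = (-3 - 15)*(7*(-4)) = -18*(-28) = 504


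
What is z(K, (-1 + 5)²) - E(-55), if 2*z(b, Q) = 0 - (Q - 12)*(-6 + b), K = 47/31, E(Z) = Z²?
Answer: -93497/31 ≈ -3016.0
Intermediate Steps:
K = 47/31 (K = 47*(1/31) = 47/31 ≈ 1.5161)
z(b, Q) = -(-12 + Q)*(-6 + b)/2 (z(b, Q) = (0 - (Q - 12)*(-6 + b))/2 = (0 - (-12 + Q)*(-6 + b))/2 = (-(-12 + Q)*(-6 + b))/2 = -(-12 + Q)*(-6 + b)/2)
z(K, (-1 + 5)²) - E(-55) = (-36 + 3*(-1 + 5)² + 6*(47/31) - ½*(-1 + 5)²*47/31) - 1*(-55)² = (-36 + 3*4² + 282/31 - ½*4²*47/31) - 1*3025 = (-36 + 3*16 + 282/31 - ½*16*47/31) - 3025 = (-36 + 48 + 282/31 - 376/31) - 3025 = 278/31 - 3025 = -93497/31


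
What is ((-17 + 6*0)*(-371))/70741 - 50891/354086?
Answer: -1366859829/25048397726 ≈ -0.054569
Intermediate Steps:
((-17 + 6*0)*(-371))/70741 - 50891/354086 = ((-17 + 0)*(-371))*(1/70741) - 50891*1/354086 = -17*(-371)*(1/70741) - 50891/354086 = 6307*(1/70741) - 50891/354086 = 6307/70741 - 50891/354086 = -1366859829/25048397726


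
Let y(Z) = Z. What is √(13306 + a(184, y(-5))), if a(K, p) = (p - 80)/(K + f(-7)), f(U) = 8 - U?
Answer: 9*√6505111/199 ≈ 115.35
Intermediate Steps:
a(K, p) = (-80 + p)/(15 + K) (a(K, p) = (p - 80)/(K + (8 - 1*(-7))) = (-80 + p)/(K + (8 + 7)) = (-80 + p)/(K + 15) = (-80 + p)/(15 + K))
√(13306 + a(184, y(-5))) = √(13306 + (-80 - 5)/(15 + 184)) = √(13306 - 85/199) = √(2647809/199) = 9*√6505111/199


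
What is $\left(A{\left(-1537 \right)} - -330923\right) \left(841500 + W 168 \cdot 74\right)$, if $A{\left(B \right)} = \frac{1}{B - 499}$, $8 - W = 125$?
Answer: $- \frac{103261012889247}{509} \approx -2.0287 \cdot 10^{11}$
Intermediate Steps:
$W = -117$ ($W = 8 - 125 = -117$)
$A{\left(B \right)} = \frac{1}{-499 + B}$
$\left(A{\left(-1537 \right)} - -330923\right) \left(841500 + W 168 \cdot 74\right) = \left(\frac{1}{-499 - 1537} - -330923\right) \left(841500 + \left(-117\right) 168 \cdot 74\right) = \left(\frac{1}{-2036} + \left(331674 - 751\right)\right) \left(841500 - 1454544\right) = \left(- \frac{1}{2036} + 330923\right) \left(841500 - 1454544\right) = \frac{673759227}{2036} \left(-613044\right) = - \frac{103261012889247}{509}$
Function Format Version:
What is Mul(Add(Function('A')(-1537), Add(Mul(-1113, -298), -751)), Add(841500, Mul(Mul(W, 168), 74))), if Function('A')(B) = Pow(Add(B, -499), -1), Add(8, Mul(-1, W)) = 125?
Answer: Rational(-103261012889247, 509) ≈ -2.0287e+11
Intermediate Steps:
W = -117 (W = Add(8, Mul(-1, 125)) = Add(8, -125) = -117)
Function('A')(B) = Pow(Add(-499, B), -1)
Mul(Add(Function('A')(-1537), Add(Mul(-1113, -298), -751)), Add(841500, Mul(Mul(W, 168), 74))) = Mul(Add(Pow(Add(-499, -1537), -1), Add(Mul(-1113, -298), -751)), Add(841500, Mul(Mul(-117, 168), 74))) = Mul(Add(Pow(-2036, -1), Add(331674, -751)), Add(841500, Mul(-19656, 74))) = Mul(Add(Rational(-1, 2036), 330923), Add(841500, -1454544)) = Mul(Rational(673759227, 2036), -613044) = Rational(-103261012889247, 509)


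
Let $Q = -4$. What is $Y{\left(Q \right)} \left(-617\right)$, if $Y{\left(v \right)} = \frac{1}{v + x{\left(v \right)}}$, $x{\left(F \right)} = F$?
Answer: $\frac{617}{8} \approx 77.125$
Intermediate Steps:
$Y{\left(v \right)} = \frac{1}{2 v}$ ($Y{\left(v \right)} = \frac{1}{v + v} = \frac{1}{2 v}$)
$Y{\left(Q \right)} \left(-617\right) = \frac{1}{2 \left(-4\right)} \left(-617\right) = \frac{1}{2} \left(- \frac{1}{4}\right) \left(-617\right) = \left(- \frac{1}{8}\right) \left(-617\right) = \frac{617}{8}$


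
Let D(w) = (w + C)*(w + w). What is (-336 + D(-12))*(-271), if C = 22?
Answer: 156096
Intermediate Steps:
D(w) = 2*w*(22 + w) (D(w) = (w + 22)*(w + w) = (22 + w)*(2*w) = 2*w*(22 + w))
(-336 + D(-12))*(-271) = (-336 + 2*(-12)*(22 - 12))*(-271) = (-336 + 2*(-12)*10)*(-271) = (-336 - 240)*(-271) = -576*(-271) = 156096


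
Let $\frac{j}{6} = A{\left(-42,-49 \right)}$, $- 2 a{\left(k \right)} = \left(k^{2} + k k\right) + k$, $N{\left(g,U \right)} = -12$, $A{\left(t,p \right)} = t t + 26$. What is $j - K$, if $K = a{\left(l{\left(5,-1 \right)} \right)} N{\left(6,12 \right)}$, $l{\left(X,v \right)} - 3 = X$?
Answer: $9924$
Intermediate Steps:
$A{\left(t,p \right)} = 26 + t^{2}$ ($A{\left(t,p \right)} = t^{2} + 26 = 26 + t^{2}$)
$l{\left(X,v \right)} = 3 + X$
$a{\left(k \right)} = - k^{2} - \frac{k}{2}$ ($a{\left(k \right)} = - \frac{\left(k^{2} + k k\right) + k}{2} = - \frac{\left(k^{2} + k^{2}\right) + k}{2} = - \frac{2 k^{2} + k}{2} = - \frac{k + 2 k^{2}}{2} = - k^{2} - \frac{k}{2}$)
$K = 816$ ($K = - \left(3 + 5\right) \left(\frac{1}{2} + \left(3 + 5\right)\right) \left(-12\right) = \left(-1\right) 8 \left(\frac{1}{2} + 8\right) \left(-12\right) = \left(-1\right) 8 \cdot \frac{17}{2} \left(-12\right) = \left(-68\right) \left(-12\right) = 816$)
$j = 10740$ ($j = 6 \left(26 + \left(-42\right)^{2}\right) = 6 \left(26 + 1764\right) = 6 \cdot 1790 = 10740$)
$j - K = 10740 - 816 = 9924$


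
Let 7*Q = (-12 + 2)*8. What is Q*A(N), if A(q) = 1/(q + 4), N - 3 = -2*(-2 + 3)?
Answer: -16/7 ≈ -2.2857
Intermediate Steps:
N = 1 (N = 3 - 2*(-2 + 3) = 3 - 2*1 = 3 - 2 = 1)
Q = -80/7 (Q = ((-12 + 2)*8)/7 = (-10*8)/7 = (⅐)*(-80) = -80/7 ≈ -11.429)
A(q) = 1/(4 + q)
Q*A(N) = -80/(7*(4 + 1)) = -80/7/5 = -80/7*⅕ = -16/7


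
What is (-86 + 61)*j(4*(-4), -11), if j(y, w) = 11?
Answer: -275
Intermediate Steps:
(-86 + 61)*j(4*(-4), -11) = (-86 + 61)*11 = -25*11 = -275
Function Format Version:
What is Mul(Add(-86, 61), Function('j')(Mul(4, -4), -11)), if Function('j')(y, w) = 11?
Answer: -275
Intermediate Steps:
Mul(Add(-86, 61), Function('j')(Mul(4, -4), -11)) = Mul(Add(-86, 61), 11) = Mul(-25, 11) = -275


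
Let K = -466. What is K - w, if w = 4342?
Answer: -4808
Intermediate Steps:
K - w = -466 - 1*4342 = -466 - 4342 = -4808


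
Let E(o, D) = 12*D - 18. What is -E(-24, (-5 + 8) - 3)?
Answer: 18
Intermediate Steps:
E(o, D) = -18 + 12*D
-E(-24, (-5 + 8) - 3) = -(-18 + 12*((-5 + 8) - 3)) = -(-18 + 12*(3 - 3)) = -(-18 + 12*0) = -(-18 + 0) = -1*(-18) = 18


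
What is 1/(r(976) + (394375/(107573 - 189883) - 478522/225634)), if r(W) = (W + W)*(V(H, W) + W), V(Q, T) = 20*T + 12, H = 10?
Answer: 1857193454/74346442351086207 ≈ 2.4980e-8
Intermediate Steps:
V(Q, T) = 12 + 20*T
r(W) = 2*W*(12 + 21*W) (r(W) = (W + W)*((12 + 20*W) + W) = (2*W)*(12 + 21*W) = 2*W*(12 + 21*W))
1/(r(976) + (394375/(107573 - 189883) - 478522/225634)) = 1/(6*976*(4 + 7*976) + (394375/(107573 - 189883) - 478522/225634)) = 1/(6*976*(4 + 6832) + (394375/(-82310) - 478522*1/225634)) = 1/(6*976*6836 + (394375*(-1/82310) - 239261/112817)) = 1/(40031616 + (-78875/16462 - 239261/112817)) = 1/(40031616 - 12837155457/1857193454) = 1/(74346442351086207/1857193454) = 1857193454/74346442351086207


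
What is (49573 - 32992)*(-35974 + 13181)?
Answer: -377930733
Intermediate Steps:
(49573 - 32992)*(-35974 + 13181) = 16581*(-22793) = -377930733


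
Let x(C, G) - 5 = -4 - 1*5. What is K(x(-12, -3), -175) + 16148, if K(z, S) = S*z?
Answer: 16848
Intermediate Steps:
x(C, G) = -4 (x(C, G) = 5 + (-4 - 1*5) = 5 + (-4 - 5) = 5 - 9 = -4)
K(x(-12, -3), -175) + 16148 = -175*(-4) + 16148 = 700 + 16148 = 16848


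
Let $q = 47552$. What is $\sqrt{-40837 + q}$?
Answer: $\sqrt{6715} \approx 81.945$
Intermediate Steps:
$\sqrt{-40837 + q} = \sqrt{-40837 + 47552} = \sqrt{6715}$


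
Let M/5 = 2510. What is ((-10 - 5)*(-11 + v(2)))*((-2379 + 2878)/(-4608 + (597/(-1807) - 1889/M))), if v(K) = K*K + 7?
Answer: 0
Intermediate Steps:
M = 12550 (M = 5*2510 = 12550)
v(K) = 7 + K² (v(K) = K² + 7 = 7 + K²)
((-10 - 5)*(-11 + v(2)))*((-2379 + 2878)/(-4608 + (597/(-1807) - 1889/M))) = ((-10 - 5)*(-11 + (7 + 2²)))*((-2379 + 2878)/(-4608 + (597/(-1807) - 1889/12550))) = (-15*(-11 + (7 + 4)))*(499/(-4608 + (597*(-1/1807) - 1889*1/12550))) = (-15*(-11 + 11))*(499/(-4608 + (-597/1807 - 1889/12550))) = (-15*0)*(499/(-4608 - 10905773/22677850)) = 0*(499/(-104510438573/22677850)) = 0*(499*(-22677850/104510438573)) = 0*(-11316247150/104510438573) = 0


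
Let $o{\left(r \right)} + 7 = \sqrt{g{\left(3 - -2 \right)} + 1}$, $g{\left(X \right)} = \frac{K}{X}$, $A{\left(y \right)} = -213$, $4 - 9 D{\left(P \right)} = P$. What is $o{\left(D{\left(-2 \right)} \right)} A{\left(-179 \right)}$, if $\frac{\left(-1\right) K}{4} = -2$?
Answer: $1491 - \frac{213 \sqrt{65}}{5} \approx 1147.5$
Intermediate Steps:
$D{\left(P \right)} = \frac{4}{9} - \frac{P}{9}$
$K = 8$ ($K = \left(-4\right) \left(-2\right) = 8$)
$g{\left(X \right)} = \frac{8}{X}$
$o{\left(r \right)} = -7 + \frac{\sqrt{65}}{5}$ ($o{\left(r \right)} = -7 + \sqrt{\frac{8}{3 - -2} + 1} = -7 + \sqrt{\frac{8}{3 + 2} + 1} = -7 + \sqrt{\frac{8}{5} + 1} = -7 + \sqrt{\frac{13}{5}} = -7 + \frac{\sqrt{65}}{5}$)
$o{\left(D{\left(-2 \right)} \right)} A{\left(-179 \right)} = \left(-7 + \frac{\sqrt{65}}{5}\right) \left(-213\right) = 1491 - \frac{213 \sqrt{65}}{5}$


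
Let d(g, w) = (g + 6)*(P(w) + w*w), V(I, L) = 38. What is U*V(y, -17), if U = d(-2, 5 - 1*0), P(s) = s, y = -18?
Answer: 4560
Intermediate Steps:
d(g, w) = (6 + g)*(w + w²) (d(g, w) = (g + 6)*(w + w*w) = (6 + g)*(w + w²))
U = 120 (U = (5 - 1*0)*(6 - 2 + 6*(5 - 1*0) - 2*(5 - 1*0)) = (5 + 0)*(6 - 2 + 6*(5 + 0) - 2*(5 + 0)) = 5*(6 - 2 + 6*5 - 2*5) = 5*(6 - 2 + 30 - 10) = 5*24 = 120)
U*V(y, -17) = 120*38 = 4560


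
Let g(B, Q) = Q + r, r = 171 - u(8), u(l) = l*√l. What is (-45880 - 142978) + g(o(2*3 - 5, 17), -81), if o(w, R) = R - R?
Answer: -188768 - 16*√2 ≈ -1.8879e+5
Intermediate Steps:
u(l) = l^(3/2)
r = 171 - 16*√2 (r = 171 - 8^(3/2) = 171 - 16*√2 ≈ 148.37)
o(w, R) = 0
g(B, Q) = 171 + Q - 16*√2 (g(B, Q) = Q + (171 - 16*√2) = 171 + Q - 16*√2)
(-45880 - 142978) + g(o(2*3 - 5, 17), -81) = (-45880 - 142978) + (171 - 81 - 16*√2) = -188858 + (90 - 16*√2) = -188768 - 16*√2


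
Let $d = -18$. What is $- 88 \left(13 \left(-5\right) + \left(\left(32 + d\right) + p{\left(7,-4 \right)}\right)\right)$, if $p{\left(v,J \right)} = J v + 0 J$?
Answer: $6952$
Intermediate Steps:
$p{\left(v,J \right)} = J v$ ($p{\left(v,J \right)} = J v + 0 = J v$)
$- 88 \left(13 \left(-5\right) + \left(\left(32 + d\right) + p{\left(7,-4 \right)}\right)\right) = - 88 \left(13 \left(-5\right) + \left(\left(32 - 18\right) - 28\right)\right) = - 88 \left(-65 + \left(14 - 28\right)\right) = - 88 \left(-65 - 14\right) = \left(-88\right) \left(-79\right) = 6952$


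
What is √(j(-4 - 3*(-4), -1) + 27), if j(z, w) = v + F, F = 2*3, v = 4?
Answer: √37 ≈ 6.0828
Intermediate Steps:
F = 6
j(z, w) = 10 (j(z, w) = 4 + 6 = 10)
√(j(-4 - 3*(-4), -1) + 27) = √(10 + 27) = √37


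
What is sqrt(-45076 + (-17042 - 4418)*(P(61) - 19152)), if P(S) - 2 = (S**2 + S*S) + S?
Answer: 6*sqrt(6941654) ≈ 15808.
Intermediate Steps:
P(S) = 2 + S + 2*S**2 (P(S) = 2 + ((S**2 + S*S) + S) = 2 + ((S**2 + S**2) + S) = 2 + (2*S**2 + S) = 2 + (S + 2*S**2) = 2 + S + 2*S**2)
sqrt(-45076 + (-17042 - 4418)*(P(61) - 19152)) = sqrt(-45076 + (-17042 - 4418)*((2 + 61 + 2*61**2) - 19152)) = sqrt(-45076 - 21460*((2 + 61 + 2*3721) - 19152)) = sqrt(-45076 - 21460*((2 + 61 + 7442) - 19152)) = sqrt(-45076 - 21460*(7505 - 19152)) = sqrt(-45076 - 21460*(-11647)) = sqrt(-45076 + 249944620) = sqrt(249899544) = 6*sqrt(6941654)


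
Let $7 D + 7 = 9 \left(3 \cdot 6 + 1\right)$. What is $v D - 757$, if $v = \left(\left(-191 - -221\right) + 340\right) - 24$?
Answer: $\frac{51445}{7} \approx 7349.3$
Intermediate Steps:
$v = 346$ ($v = \left(\left(-191 + 221\right) + 340\right) - 24 = \left(30 + 340\right) - 24 = 370 - 24 = 346$)
$D = \frac{164}{7}$ ($D = -1 + \frac{9 \left(3 \cdot 6 + 1\right)}{7} = -1 + \frac{9 \left(18 + 1\right)}{7} = -1 + \frac{9 \cdot 19}{7} = -1 + \frac{1}{7} \cdot 171 = -1 + \frac{171}{7} = \frac{164}{7} \approx 23.429$)
$v D - 757 = 346 \cdot \frac{164}{7} - 757 = \frac{56744}{7} - 757 = \frac{51445}{7}$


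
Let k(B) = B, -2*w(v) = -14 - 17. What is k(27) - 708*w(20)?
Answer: -10947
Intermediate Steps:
w(v) = 31/2 (w(v) = -(-14 - 17)/2 = -½*(-31) = 31/2)
k(27) - 708*w(20) = 27 - 708*31/2 = 27 - 10974 = -10947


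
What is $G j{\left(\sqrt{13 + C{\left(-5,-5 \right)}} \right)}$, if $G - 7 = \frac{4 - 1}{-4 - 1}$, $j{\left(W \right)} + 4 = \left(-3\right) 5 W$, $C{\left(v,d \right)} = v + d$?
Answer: $- \frac{128}{5} - 96 \sqrt{3} \approx -191.88$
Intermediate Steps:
$C{\left(v,d \right)} = d + v$
$j{\left(W \right)} = -4 - 15 W$ ($j{\left(W \right)} = -4 + \left(-3\right) 5 W = -4 - 15 W$)
$G = \frac{32}{5}$ ($G = 7 + \frac{4 - 1}{-4 - 1} = 7 + \frac{3}{-5} = 7 + 3 \left(- \frac{1}{5}\right) = 7 - \frac{3}{5} = \frac{32}{5} \approx 6.4$)
$G j{\left(\sqrt{13 + C{\left(-5,-5 \right)}} \right)} = \frac{32 \left(-4 - 15 \sqrt{13 - 10}\right)}{5} = \frac{32 \left(-4 - 15 \sqrt{3}\right)}{5} = - \frac{128}{5} - 96 \sqrt{3}$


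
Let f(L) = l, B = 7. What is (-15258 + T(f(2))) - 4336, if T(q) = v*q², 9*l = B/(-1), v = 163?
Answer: -1579127/81 ≈ -19495.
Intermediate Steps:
l = -7/9 (l = (7/(-1))/9 = (7*(-1))/9 = (⅑)*(-7) = -7/9 ≈ -0.77778)
f(L) = -7/9
T(q) = 163*q²
(-15258 + T(f(2))) - 4336 = (-15258 + 163*(-7/9)²) - 4336 = (-15258 + 163*(49/81)) - 4336 = (-15258 + 7987/81) - 4336 = -1227911/81 - 4336 = -1579127/81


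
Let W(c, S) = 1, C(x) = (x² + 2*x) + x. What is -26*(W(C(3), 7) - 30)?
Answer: 754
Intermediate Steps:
C(x) = x² + 3*x
-26*(W(C(3), 7) - 30) = -26*(1 - 30) = -26*(-29) = 754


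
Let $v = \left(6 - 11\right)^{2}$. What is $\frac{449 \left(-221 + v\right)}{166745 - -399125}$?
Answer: $- \frac{44002}{282935} \approx -0.15552$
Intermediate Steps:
$v = 25$ ($v = \left(-5\right)^{2} = 25$)
$\frac{449 \left(-221 + v\right)}{166745 - -399125} = \frac{449 \left(-221 + 25\right)}{166745 - -399125} = \frac{449 \left(-196\right)}{166745 + 399125} = - \frac{88004}{565870} = \left(-88004\right) \frac{1}{565870} = - \frac{44002}{282935}$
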